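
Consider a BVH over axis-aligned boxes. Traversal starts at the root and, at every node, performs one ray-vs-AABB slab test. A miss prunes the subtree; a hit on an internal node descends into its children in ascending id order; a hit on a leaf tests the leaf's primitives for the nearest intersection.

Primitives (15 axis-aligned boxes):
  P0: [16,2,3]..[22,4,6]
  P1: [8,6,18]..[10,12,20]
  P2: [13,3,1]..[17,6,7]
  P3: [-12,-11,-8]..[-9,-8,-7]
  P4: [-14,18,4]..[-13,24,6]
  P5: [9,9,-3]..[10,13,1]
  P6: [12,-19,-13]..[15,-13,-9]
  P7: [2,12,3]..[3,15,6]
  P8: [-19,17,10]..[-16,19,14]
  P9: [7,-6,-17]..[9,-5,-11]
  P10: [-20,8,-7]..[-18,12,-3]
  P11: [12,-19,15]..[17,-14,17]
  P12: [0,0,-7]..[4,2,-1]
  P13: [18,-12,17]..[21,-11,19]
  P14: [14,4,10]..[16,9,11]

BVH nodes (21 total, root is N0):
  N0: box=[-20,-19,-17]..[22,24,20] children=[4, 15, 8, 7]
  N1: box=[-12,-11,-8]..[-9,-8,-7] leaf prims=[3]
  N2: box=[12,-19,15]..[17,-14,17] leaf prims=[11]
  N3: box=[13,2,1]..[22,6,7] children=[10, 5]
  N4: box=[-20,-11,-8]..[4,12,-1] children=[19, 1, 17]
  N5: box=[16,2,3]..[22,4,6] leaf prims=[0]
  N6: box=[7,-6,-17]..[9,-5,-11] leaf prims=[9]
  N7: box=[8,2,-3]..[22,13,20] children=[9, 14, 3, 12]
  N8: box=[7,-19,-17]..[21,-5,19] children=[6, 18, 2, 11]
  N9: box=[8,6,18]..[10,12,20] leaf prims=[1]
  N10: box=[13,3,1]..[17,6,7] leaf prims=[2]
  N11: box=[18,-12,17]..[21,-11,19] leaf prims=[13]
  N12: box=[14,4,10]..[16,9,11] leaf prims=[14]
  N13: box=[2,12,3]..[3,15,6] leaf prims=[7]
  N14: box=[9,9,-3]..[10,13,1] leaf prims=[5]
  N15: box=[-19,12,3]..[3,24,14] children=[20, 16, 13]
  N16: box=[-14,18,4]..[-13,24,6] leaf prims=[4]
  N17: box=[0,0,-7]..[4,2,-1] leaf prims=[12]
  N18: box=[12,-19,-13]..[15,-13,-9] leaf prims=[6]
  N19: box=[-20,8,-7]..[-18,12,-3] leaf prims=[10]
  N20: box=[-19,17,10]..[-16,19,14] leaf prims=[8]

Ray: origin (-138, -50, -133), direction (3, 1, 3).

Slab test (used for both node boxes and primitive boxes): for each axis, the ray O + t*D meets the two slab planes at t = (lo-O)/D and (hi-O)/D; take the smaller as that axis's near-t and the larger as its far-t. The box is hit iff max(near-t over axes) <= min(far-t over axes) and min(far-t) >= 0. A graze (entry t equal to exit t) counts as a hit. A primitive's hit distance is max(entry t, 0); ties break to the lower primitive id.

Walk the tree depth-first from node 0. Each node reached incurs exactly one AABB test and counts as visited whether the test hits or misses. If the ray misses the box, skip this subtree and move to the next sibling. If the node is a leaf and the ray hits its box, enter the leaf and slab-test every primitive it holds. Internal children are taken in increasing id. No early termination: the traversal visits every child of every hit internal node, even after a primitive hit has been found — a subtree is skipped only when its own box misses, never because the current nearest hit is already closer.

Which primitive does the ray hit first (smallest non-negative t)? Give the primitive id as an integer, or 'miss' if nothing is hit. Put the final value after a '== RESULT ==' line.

Walk:
N0 x:[118/3,160/3] y:[31,74] z:[116/3,51] -> hit [118/3,51], descend [4, 7, 8, 15]
  N4 x:[118/3,142/3] y:[39,62] z:[125/3,44] -> hit [125/3,44], descend [1, 17, 19]
    N1 x:[42,43] y:[39,42] z:[125/3,42] -> hit [42,42] leaf, test {P3@t=42}
    N17 x:[46,142/3] y:[50,52] z:[42,44] -> miss, prune
    N19 x:[118/3,40] y:[58,62] z:[42,130/3] -> miss, prune
  N7 x:[146/3,160/3] y:[52,63] z:[130/3,51] -> miss, prune
  N8 x:[145/3,53] y:[31,45] z:[116/3,152/3] -> miss, prune
  N15 x:[119/3,47] y:[62,74] z:[136/3,49] -> miss, prune

8 AABB tests over nodes [0, 4, 1, 17, 19, 7, 8, 15]; 1 leaf entered; closest P3.

== RESULT ==
3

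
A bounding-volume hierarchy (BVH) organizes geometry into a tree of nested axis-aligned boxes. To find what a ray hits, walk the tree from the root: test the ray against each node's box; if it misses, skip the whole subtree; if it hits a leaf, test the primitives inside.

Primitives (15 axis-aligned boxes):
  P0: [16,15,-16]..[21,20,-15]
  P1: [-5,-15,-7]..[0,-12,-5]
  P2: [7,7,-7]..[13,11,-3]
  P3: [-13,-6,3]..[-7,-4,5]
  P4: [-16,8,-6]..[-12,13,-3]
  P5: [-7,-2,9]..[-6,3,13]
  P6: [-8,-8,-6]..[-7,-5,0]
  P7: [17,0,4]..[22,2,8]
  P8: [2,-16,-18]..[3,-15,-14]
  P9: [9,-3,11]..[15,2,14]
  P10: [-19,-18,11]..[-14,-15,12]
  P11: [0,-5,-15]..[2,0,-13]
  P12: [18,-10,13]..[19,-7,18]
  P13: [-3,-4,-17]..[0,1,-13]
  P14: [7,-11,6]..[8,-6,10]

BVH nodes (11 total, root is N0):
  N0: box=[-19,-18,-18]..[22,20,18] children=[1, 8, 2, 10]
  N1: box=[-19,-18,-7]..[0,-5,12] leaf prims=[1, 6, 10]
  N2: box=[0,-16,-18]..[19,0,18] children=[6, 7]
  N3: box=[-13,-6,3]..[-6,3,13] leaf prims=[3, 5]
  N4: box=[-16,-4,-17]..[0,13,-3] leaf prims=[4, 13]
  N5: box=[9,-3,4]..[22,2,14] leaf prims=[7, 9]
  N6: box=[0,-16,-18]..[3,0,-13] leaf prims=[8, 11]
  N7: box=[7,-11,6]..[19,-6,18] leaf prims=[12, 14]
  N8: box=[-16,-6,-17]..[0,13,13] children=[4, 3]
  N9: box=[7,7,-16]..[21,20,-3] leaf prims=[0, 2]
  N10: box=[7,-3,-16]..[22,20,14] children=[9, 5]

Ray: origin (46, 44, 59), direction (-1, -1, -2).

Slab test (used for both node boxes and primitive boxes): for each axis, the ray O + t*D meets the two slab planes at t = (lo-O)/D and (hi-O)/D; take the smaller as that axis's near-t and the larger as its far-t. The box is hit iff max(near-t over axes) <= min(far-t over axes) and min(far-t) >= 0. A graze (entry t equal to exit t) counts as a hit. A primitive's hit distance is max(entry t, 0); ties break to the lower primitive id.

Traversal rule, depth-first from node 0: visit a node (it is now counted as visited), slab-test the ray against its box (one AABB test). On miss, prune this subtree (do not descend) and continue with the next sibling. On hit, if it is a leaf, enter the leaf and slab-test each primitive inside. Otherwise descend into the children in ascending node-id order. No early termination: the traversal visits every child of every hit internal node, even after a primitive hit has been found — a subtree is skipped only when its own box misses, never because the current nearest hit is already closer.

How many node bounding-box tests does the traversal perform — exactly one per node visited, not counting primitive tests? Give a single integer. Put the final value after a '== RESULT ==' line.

Walk:
N0 x:[24,65] y:[24,62] z:[41/2,77/2] -> hit [24,77/2], descend [1, 2, 8, 10]
  N1 x:[46,65] y:[49,62] z:[47/2,33] -> miss, prune
  N2 x:[27,46] y:[44,60] z:[41/2,77/2] -> miss, prune
  N8 x:[46,62] y:[31,50] z:[23,38] -> miss, prune
  N10 x:[24,39] y:[24,47] z:[45/2,75/2] -> hit [24,75/2], descend [5, 9]
    N5 x:[24,37] y:[42,47] z:[45/2,55/2] -> miss, prune
    N9 x:[25,39] y:[24,37] z:[31,75/2] -> hit [31,37] leaf, test {P0(miss), P2@t=33}

7 AABB tests over nodes [0, 1, 2, 8, 10, 5, 9]; 1 leaf entered; closest P2.

== RESULT ==
7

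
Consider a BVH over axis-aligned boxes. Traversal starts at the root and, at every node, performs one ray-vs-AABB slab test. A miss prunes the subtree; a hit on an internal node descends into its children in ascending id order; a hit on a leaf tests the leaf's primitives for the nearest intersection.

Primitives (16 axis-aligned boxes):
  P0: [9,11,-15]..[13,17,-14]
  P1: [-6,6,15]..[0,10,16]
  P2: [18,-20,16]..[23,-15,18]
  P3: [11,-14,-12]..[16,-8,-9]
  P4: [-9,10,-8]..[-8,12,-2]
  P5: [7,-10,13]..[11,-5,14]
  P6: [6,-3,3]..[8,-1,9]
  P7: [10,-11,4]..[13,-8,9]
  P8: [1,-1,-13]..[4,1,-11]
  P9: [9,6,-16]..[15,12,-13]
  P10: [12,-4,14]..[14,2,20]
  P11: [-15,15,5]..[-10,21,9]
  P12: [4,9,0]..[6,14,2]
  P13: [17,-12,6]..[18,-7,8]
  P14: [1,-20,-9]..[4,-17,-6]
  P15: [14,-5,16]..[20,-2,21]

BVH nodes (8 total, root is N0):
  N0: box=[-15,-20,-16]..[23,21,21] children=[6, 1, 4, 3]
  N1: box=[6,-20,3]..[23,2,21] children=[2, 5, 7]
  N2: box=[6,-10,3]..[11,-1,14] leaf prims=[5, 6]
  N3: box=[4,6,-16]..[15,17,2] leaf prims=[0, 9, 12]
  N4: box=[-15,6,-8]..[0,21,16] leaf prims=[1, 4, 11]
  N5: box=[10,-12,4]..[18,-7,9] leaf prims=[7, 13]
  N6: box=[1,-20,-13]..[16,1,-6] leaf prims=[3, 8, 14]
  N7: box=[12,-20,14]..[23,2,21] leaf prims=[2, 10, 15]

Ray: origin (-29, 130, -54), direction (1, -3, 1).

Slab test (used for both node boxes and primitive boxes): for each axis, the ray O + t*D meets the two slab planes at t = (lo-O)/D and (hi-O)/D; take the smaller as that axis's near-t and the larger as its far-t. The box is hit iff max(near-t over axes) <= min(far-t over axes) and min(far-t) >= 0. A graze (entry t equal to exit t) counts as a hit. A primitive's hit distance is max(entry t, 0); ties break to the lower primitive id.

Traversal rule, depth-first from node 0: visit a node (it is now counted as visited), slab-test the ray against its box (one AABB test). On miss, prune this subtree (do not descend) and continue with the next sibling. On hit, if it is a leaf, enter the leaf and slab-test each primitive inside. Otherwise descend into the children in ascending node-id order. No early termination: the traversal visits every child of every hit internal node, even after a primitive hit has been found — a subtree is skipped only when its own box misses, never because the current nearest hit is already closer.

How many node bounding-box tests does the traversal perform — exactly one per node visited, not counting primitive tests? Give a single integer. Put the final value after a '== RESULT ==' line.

Traverse from the root:
N0 x:[14,52] y:[109/3,50] z:[38,75] -> hit [38,50], descend [1, 3, 4, 6]
  N1 x:[35,52] y:[128/3,50] z:[57,75] -> miss, prune
  N3 x:[33,44] y:[113/3,124/3] z:[38,56] -> hit [38,124/3] leaf, test {P0@t=39, P9@t=118/3, P12(miss)}
  N4 x:[14,29] y:[109/3,124/3] z:[46,70] -> miss, prune
  N6 x:[30,45] y:[43,50] z:[41,48] -> hit [43,45] leaf, test {P3(miss), P8(miss), P14(miss)}

Summary -> nodes [0, 1, 3, 4, 6]; box-tests=5; leaf-entries=2; first=P0

== RESULT ==
5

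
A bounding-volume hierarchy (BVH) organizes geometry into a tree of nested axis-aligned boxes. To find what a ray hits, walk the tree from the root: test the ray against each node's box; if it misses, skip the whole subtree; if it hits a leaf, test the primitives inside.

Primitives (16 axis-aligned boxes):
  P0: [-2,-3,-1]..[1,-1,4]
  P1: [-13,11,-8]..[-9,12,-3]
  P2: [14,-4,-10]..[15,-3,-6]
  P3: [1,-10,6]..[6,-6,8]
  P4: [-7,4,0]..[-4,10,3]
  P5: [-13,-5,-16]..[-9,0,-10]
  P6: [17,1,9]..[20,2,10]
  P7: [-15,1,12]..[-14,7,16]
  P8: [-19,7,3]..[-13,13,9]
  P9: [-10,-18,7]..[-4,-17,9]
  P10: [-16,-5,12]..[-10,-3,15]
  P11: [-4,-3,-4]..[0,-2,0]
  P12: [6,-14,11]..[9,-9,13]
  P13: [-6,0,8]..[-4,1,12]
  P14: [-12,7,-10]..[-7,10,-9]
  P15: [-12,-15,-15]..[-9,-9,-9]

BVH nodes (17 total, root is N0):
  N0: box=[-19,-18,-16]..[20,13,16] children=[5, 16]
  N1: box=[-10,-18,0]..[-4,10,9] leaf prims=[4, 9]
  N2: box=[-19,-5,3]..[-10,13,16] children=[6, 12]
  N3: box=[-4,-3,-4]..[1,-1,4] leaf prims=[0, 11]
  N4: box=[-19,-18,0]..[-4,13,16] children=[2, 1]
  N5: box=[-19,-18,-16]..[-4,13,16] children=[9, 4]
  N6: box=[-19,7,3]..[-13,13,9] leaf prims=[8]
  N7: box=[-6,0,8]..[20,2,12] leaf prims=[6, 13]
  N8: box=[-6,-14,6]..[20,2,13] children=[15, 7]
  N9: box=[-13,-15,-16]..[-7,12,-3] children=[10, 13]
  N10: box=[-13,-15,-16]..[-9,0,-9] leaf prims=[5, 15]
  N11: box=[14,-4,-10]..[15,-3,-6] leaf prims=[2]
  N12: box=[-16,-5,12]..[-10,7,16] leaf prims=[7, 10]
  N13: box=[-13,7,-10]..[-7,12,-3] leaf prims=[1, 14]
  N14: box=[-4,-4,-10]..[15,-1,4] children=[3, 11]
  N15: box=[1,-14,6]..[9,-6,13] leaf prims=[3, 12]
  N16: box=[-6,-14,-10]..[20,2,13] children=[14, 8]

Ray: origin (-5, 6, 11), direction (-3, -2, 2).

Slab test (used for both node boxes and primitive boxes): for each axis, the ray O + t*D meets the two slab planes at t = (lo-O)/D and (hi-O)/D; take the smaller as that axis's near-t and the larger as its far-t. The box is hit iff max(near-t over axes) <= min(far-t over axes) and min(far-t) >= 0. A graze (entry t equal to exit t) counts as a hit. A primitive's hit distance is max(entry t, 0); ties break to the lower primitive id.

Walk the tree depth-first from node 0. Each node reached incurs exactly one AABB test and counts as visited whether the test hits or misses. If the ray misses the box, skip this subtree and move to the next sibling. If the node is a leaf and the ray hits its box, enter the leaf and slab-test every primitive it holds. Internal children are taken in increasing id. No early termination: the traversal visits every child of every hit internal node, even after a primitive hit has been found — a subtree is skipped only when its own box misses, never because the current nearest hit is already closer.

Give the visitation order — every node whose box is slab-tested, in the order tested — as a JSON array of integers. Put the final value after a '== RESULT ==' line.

Walk:
N0 x:[-25/3,14/3] y:[-7/2,12] z:[-27/2,5/2] -> hit [-7/2,5/2], descend [5, 16]
  N5 x:[-1/3,14/3] y:[-7/2,12] z:[-27/2,5/2] -> hit [-1/3,5/2], descend [4, 9]
    N4 x:[-1/3,14/3] y:[-7/2,12] z:[-11/2,5/2] -> hit [-1/3,5/2], descend [1, 2]
      N1 x:[-1/3,5/3] y:[-2,12] z:[-11/2,-1] -> miss, prune
      N2 x:[5/3,14/3] y:[-7/2,11/2] z:[-4,5/2] -> hit [5/3,5/2], descend [6, 12]
        N6 x:[8/3,14/3] y:[-7/2,-1/2] z:[-4,-1] -> miss, prune
        N12 x:[5/3,11/3] y:[-1/2,11/2] z:[1/2,5/2] -> hit [5/3,5/2] leaf, test {P7(miss), P10(miss)}
    N9 x:[2/3,8/3] y:[-3,21/2] z:[-27/2,-7] -> miss, prune
  N16 x:[-25/3,1/3] y:[2,10] z:[-21/2,1] -> miss, prune

Summary -> nodes [0, 5, 4, 1, 2, 6, 12, 9, 16]; box-tests=9; leaf-entries=1; first=miss

== RESULT ==
[0, 5, 4, 1, 2, 6, 12, 9, 16]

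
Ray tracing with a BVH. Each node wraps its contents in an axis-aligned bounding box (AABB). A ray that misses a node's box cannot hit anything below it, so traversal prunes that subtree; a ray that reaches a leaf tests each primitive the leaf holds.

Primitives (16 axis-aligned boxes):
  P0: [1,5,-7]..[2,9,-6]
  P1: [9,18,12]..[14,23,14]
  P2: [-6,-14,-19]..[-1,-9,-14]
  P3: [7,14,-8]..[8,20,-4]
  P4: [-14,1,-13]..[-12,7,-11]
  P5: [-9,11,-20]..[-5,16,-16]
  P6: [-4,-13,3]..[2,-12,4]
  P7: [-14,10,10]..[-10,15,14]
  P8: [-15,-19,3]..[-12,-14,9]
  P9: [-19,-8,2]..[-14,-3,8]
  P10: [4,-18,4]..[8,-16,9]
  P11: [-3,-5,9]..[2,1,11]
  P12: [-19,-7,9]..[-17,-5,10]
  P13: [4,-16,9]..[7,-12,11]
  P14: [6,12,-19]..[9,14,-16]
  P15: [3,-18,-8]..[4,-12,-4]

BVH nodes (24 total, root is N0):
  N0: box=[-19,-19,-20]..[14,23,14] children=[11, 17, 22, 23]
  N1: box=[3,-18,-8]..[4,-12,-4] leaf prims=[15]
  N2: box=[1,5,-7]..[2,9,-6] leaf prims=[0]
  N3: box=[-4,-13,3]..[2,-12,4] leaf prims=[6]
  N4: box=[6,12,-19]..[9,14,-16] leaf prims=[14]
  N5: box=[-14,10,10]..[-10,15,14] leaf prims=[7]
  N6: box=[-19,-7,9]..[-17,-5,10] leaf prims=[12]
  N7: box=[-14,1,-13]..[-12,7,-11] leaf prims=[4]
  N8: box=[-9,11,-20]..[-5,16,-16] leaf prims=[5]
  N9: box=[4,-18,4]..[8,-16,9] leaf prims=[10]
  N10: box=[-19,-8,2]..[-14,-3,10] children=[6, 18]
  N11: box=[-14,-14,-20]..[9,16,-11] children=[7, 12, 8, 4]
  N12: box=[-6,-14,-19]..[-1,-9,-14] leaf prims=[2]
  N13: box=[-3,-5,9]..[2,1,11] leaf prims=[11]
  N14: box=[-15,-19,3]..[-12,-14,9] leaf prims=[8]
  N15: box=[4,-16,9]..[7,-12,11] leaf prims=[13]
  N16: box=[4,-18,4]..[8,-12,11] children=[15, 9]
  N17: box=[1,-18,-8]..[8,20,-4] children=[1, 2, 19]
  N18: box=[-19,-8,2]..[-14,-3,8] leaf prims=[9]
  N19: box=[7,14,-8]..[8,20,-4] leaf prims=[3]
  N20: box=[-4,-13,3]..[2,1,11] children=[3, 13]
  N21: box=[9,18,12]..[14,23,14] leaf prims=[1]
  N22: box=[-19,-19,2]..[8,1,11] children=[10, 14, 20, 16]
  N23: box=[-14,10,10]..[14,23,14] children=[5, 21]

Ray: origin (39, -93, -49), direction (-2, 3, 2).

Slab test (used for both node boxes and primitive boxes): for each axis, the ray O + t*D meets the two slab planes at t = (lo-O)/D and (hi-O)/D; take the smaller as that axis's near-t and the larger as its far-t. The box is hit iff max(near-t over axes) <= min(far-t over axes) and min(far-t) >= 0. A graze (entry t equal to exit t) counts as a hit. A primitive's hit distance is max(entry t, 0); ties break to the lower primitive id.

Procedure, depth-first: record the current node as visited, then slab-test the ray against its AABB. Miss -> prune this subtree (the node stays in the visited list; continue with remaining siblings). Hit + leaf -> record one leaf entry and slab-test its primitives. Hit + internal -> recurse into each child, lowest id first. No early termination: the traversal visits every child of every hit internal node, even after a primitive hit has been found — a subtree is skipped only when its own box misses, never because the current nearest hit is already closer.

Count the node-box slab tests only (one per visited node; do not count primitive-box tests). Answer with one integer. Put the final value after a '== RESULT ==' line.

Traverse from the root:
N0 x:[25/2,29] y:[74/3,116/3] z:[29/2,63/2] -> hit [74/3,29], descend [11, 17, 22, 23]
  N11 x:[15,53/2] y:[79/3,109/3] z:[29/2,19] -> miss, prune
  N17 x:[31/2,19] y:[25,113/3] z:[41/2,45/2] -> miss, prune
  N22 x:[31/2,29] y:[74/3,94/3] z:[51/2,30] -> hit [51/2,29], descend [10, 14, 16, 20]
    N10 x:[53/2,29] y:[85/3,30] z:[51/2,59/2] -> hit [85/3,29], descend [6, 18]
      N6 x:[28,29] y:[86/3,88/3] z:[29,59/2] -> hit [29,29] leaf, test {P12@t=29}
      N18 x:[53/2,29] y:[85/3,30] z:[51/2,57/2] -> hit [85/3,57/2] leaf, test {P9@t=85/3}
    N14 x:[51/2,27] y:[74/3,79/3] z:[26,29] -> hit [26,79/3] leaf, test {P8@t=26}
    N16 x:[31/2,35/2] y:[25,27] z:[53/2,30] -> miss, prune
    N20 x:[37/2,43/2] y:[80/3,94/3] z:[26,30] -> miss, prune
  N23 x:[25/2,53/2] y:[103/3,116/3] z:[59/2,63/2] -> miss, prune

Summary -> nodes [0, 11, 17, 22, 10, 6, 18, 14, 16, 20, 23]; box-tests=11; leaf-entries=3; first=P8

== RESULT ==
11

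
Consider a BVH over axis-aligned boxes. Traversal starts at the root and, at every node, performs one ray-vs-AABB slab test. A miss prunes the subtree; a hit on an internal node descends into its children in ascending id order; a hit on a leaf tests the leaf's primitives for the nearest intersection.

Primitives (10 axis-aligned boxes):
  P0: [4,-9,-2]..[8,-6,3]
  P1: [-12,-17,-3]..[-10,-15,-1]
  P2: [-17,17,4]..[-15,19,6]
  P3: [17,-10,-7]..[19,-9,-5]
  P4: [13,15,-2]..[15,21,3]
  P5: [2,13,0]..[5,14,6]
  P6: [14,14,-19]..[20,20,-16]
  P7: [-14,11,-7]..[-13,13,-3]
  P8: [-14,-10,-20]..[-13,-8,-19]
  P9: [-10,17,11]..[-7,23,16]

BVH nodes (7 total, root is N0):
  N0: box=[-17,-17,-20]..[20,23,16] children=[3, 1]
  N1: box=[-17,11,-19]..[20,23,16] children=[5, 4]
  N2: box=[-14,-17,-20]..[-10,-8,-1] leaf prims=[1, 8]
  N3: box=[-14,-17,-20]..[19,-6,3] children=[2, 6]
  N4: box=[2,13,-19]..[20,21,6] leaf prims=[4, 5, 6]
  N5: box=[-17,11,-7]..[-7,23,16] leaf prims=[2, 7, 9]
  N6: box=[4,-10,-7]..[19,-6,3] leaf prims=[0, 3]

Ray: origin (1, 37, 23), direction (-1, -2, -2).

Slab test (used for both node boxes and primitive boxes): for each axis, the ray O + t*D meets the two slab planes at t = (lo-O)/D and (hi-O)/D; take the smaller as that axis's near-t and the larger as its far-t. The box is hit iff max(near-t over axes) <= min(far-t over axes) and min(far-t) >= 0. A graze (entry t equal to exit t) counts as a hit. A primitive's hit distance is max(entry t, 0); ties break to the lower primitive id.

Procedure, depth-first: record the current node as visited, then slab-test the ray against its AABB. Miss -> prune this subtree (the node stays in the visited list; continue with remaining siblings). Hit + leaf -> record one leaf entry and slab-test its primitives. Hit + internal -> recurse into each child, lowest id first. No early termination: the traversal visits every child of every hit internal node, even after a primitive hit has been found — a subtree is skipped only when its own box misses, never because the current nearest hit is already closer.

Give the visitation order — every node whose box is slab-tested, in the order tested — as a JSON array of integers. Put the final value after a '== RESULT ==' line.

Trace the traversal:
N0 x:[-19,18] y:[7,27] z:[7/2,43/2] -> hit [7,18], descend [1, 3]
  N1 x:[-19,18] y:[7,13] z:[7/2,21] -> hit [7,13], descend [4, 5]
    N4 x:[-19,-1] y:[8,12] z:[17/2,21] -> miss, prune
    N5 x:[8,18] y:[7,13] z:[7/2,15] -> hit [8,13] leaf, test {P2(miss), P7(miss), P9(miss)}
  N3 x:[-18,15] y:[43/2,27] z:[10,43/2] -> miss, prune

Summary -> nodes [0, 1, 4, 5, 3]; box-tests=5; leaf-entries=1; first=miss

== RESULT ==
[0, 1, 4, 5, 3]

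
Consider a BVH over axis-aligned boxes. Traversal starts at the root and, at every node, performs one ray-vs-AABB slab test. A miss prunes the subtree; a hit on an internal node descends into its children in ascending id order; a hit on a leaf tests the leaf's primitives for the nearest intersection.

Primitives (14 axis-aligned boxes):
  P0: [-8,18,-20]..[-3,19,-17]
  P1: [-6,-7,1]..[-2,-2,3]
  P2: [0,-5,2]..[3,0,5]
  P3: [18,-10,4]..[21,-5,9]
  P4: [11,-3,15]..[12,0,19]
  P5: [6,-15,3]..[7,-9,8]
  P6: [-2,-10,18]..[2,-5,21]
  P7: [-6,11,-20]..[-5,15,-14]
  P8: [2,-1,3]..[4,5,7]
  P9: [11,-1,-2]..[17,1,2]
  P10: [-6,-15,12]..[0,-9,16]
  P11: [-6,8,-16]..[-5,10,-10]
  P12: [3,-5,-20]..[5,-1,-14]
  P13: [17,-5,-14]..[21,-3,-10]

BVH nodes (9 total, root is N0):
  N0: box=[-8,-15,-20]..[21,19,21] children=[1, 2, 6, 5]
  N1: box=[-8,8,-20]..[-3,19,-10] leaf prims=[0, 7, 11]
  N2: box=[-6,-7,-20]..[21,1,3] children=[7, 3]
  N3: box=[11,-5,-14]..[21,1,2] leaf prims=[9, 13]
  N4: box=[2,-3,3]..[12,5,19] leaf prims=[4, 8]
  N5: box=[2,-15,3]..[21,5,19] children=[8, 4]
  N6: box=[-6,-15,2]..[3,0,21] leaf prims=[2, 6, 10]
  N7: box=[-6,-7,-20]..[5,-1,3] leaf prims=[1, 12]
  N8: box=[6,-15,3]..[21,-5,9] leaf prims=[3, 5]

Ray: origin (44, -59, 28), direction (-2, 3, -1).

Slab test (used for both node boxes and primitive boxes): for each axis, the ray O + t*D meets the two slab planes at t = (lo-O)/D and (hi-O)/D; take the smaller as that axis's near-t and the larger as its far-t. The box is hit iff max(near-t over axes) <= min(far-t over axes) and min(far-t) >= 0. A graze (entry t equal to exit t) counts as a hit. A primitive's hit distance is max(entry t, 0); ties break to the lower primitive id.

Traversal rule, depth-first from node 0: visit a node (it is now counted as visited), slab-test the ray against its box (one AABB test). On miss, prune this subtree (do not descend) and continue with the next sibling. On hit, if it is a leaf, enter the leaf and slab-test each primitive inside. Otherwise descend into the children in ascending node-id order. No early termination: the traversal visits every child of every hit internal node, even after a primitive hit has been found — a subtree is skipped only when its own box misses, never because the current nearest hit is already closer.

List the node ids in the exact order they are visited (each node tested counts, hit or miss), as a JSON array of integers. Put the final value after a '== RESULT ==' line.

Walk:
N0 x:[23/2,26] y:[44/3,26] z:[7,48] -> hit [44/3,26], descend [1, 2, 5, 6]
  N1 x:[47/2,26] y:[67/3,26] z:[38,48] -> miss, prune
  N2 x:[23/2,25] y:[52/3,20] z:[25,48] -> miss, prune
  N5 x:[23/2,21] y:[44/3,64/3] z:[9,25] -> hit [44/3,21], descend [4, 8]
    N4 x:[16,21] y:[56/3,64/3] z:[9,25] -> hit [56/3,21] leaf, test {P4(miss), P8@t=21}
    N8 x:[23/2,19] y:[44/3,18] z:[19,25] -> miss, prune
  N6 x:[41/2,25] y:[44/3,59/3] z:[7,26] -> miss, prune

Summary -> nodes [0, 1, 2, 5, 4, 8, 6]; box-tests=7; leaf-entries=1; first=P8

== RESULT ==
[0, 1, 2, 5, 4, 8, 6]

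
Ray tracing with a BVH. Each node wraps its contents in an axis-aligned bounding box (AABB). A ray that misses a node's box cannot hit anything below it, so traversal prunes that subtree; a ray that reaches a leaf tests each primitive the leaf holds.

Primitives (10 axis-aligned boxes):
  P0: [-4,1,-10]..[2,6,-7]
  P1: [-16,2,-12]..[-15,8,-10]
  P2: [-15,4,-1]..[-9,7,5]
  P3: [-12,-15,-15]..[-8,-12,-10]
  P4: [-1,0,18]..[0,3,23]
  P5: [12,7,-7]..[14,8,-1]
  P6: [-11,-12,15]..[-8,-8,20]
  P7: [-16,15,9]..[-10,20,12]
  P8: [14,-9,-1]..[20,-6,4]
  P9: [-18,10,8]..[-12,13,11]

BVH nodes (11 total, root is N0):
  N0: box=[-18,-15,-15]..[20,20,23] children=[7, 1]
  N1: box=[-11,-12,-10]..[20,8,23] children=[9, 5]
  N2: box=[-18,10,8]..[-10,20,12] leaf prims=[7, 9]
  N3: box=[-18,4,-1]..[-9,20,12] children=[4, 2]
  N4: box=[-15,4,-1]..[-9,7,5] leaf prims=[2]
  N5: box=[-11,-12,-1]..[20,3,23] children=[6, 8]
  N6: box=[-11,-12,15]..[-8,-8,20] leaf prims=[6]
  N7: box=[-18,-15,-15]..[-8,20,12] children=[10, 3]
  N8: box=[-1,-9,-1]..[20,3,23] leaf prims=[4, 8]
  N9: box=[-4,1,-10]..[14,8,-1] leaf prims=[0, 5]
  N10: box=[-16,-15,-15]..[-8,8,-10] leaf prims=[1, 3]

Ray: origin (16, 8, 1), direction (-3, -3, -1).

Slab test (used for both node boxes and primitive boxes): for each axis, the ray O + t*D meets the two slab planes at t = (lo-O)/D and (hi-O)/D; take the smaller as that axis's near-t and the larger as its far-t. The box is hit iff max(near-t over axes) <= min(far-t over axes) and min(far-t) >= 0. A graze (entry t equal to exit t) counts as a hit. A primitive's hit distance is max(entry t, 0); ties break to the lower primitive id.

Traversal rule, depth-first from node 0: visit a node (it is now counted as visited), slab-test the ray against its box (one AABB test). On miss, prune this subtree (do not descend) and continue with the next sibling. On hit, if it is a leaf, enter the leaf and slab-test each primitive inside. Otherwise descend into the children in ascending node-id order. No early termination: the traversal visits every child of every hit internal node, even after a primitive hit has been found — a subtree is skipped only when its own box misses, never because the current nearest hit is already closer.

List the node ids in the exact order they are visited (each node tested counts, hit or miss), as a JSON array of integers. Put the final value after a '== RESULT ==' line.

Walk:
N0 x:[-4/3,34/3] y:[-4,23/3] z:[-22,16] -> hit [-4/3,23/3], descend [1, 7]
  N1 x:[-4/3,9] y:[0,20/3] z:[-22,11] -> hit [0,20/3], descend [5, 9]
    N5 x:[-4/3,9] y:[5/3,20/3] z:[-22,2] -> hit [5/3,2], descend [6, 8]
      N6 x:[8,9] y:[16/3,20/3] z:[-19,-14] -> miss, prune
      N8 x:[-4/3,17/3] y:[5/3,17/3] z:[-22,2] -> hit [5/3,2] leaf, test {P4(miss), P8(miss)}
    N9 x:[2/3,20/3] y:[0,7/3] z:[2,11] -> hit [2,7/3] leaf, test {P0(miss), P5(miss)}
  N7 x:[8,34/3] y:[-4,23/3] z:[-11,16] -> miss, prune

Summary -> nodes [0, 1, 5, 6, 8, 9, 7]; box-tests=7; leaf-entries=2; first=miss

== RESULT ==
[0, 1, 5, 6, 8, 9, 7]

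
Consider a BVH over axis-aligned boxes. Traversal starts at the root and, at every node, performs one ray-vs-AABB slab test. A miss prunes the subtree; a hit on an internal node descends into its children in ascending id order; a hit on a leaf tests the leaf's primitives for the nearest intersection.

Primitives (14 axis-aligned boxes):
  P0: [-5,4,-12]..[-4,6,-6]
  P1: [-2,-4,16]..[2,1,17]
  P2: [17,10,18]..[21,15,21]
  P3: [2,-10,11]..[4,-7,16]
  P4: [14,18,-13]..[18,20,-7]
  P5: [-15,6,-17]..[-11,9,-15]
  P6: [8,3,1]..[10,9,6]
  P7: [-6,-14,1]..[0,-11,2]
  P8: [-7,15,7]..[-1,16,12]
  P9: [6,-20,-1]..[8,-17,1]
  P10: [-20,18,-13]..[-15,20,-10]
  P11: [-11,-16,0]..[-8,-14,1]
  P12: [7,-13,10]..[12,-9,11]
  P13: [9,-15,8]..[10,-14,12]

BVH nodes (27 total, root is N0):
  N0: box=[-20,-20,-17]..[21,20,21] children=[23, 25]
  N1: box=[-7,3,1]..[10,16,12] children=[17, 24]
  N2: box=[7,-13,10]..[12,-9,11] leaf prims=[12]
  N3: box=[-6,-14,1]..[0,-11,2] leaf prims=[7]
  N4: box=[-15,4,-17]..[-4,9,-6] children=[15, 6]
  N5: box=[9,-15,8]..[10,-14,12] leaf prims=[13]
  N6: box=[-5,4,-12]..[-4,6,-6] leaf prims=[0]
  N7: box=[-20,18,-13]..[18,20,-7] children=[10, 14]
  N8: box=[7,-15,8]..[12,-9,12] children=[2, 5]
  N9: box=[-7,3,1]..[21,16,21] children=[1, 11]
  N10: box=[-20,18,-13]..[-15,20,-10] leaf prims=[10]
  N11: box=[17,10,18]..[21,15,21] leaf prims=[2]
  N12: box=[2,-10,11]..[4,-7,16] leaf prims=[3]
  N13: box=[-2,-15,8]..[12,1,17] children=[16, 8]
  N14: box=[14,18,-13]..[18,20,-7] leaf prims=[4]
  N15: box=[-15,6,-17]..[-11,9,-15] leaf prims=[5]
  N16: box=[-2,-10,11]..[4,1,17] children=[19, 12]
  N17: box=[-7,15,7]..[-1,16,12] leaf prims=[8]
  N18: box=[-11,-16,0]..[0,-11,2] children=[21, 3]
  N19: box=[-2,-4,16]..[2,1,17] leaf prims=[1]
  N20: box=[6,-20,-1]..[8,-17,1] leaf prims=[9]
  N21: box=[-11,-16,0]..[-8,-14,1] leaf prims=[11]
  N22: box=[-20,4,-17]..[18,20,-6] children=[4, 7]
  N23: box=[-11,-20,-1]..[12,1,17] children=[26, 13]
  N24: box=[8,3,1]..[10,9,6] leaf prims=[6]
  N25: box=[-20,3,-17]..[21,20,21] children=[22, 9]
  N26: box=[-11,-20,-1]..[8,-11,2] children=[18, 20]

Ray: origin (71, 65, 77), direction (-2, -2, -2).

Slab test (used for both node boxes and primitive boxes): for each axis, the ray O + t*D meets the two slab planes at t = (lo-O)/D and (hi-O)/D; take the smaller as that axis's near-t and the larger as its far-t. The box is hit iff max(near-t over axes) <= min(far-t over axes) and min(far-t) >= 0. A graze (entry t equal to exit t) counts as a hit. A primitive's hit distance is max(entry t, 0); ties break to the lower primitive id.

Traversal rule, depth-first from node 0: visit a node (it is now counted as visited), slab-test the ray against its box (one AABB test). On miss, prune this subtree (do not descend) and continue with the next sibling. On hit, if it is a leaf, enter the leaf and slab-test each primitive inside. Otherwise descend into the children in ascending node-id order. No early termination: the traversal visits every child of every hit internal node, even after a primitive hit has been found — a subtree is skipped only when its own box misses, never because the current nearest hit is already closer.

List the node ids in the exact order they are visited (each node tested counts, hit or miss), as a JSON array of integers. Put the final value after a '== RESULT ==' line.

Walk:
N0 x:[25,91/2] y:[45/2,85/2] z:[28,47] -> hit [28,85/2], descend [23, 25]
  N23 x:[59/2,41] y:[32,85/2] z:[30,39] -> hit [32,39], descend [13, 26]
    N13 x:[59/2,73/2] y:[32,40] z:[30,69/2] -> hit [32,69/2], descend [8, 16]
      N8 x:[59/2,32] y:[37,40] z:[65/2,69/2] -> miss, prune
      N16 x:[67/2,73/2] y:[32,75/2] z:[30,33] -> miss, prune
    N26 x:[63/2,41] y:[38,85/2] z:[75/2,39] -> hit [38,39], descend [18, 20]
      N18 x:[71/2,41] y:[38,81/2] z:[75/2,77/2] -> hit [38,77/2], descend [3, 21]
        N3 x:[71/2,77/2] y:[38,79/2] z:[75/2,38] -> hit [38,38] leaf, test {P7@t=38}
        N21 x:[79/2,41] y:[79/2,81/2] z:[38,77/2] -> miss, prune
      N20 x:[63/2,65/2] y:[41,85/2] z:[38,39] -> miss, prune
  N25 x:[25,91/2] y:[45/2,31] z:[28,47] -> hit [28,31], descend [9, 22]
    N9 x:[25,39] y:[49/2,31] z:[28,38] -> hit [28,31], descend [1, 11]
      N1 x:[61/2,39] y:[49/2,31] z:[65/2,38] -> miss, prune
      N11 x:[25,27] y:[25,55/2] z:[28,59/2] -> miss, prune
    N22 x:[53/2,91/2] y:[45/2,61/2] z:[83/2,47] -> miss, prune

order=[0, 23, 13, 8, 16, 26, 18, 3, 21, 20, 25, 9, 1, 11, 22]  |boxes|=15  |leaves|=1  hit=P7

== RESULT ==
[0, 23, 13, 8, 16, 26, 18, 3, 21, 20, 25, 9, 1, 11, 22]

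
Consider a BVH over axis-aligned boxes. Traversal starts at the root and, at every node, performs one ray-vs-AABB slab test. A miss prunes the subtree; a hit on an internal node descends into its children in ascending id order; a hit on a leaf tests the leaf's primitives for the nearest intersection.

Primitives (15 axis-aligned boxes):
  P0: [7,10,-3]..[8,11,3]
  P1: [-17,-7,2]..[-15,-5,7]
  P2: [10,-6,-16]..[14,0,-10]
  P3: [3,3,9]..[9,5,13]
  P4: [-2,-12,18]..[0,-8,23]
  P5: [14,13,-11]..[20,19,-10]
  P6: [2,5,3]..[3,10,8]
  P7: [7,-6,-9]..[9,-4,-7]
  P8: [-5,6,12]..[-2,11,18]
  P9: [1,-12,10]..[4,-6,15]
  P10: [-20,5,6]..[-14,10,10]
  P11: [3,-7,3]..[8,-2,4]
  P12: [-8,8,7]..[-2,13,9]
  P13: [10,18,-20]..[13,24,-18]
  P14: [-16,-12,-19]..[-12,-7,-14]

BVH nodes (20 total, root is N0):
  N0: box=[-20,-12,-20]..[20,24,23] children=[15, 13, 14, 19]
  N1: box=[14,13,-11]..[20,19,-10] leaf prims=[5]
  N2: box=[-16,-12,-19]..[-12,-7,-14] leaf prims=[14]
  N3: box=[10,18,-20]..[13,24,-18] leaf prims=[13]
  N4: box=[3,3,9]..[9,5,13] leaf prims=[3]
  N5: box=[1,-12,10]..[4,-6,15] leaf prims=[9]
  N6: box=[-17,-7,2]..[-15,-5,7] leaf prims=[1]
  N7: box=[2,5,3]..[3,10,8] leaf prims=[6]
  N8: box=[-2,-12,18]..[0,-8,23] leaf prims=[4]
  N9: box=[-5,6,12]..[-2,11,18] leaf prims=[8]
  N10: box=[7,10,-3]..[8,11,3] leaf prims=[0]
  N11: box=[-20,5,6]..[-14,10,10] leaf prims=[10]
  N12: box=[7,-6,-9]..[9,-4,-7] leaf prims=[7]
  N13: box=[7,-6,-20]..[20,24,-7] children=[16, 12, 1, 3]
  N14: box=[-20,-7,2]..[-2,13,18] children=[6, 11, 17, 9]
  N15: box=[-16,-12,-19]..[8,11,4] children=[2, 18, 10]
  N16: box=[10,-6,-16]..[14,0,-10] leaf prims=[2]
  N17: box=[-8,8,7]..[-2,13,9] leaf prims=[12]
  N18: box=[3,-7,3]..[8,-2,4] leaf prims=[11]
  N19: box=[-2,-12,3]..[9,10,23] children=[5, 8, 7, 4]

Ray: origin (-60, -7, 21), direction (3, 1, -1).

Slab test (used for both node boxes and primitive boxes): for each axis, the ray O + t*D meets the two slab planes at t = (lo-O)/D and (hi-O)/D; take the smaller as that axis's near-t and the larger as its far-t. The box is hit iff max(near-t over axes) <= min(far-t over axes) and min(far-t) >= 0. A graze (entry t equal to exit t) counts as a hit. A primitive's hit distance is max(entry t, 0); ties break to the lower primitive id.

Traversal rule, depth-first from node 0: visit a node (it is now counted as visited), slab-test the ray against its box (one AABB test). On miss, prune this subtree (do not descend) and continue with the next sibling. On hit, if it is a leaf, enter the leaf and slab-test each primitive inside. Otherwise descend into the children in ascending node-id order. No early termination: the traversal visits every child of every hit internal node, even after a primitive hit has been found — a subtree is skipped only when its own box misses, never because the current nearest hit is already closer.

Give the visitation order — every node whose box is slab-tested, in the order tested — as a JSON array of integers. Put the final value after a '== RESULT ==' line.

Trace the traversal:
N0 x:[40/3,80/3] y:[-5,31] z:[-2,41] -> hit [40/3,80/3], descend [13, 14, 15, 19]
  N13 x:[67/3,80/3] y:[1,31] z:[28,41] -> miss, prune
  N14 x:[40/3,58/3] y:[0,20] z:[3,19] -> hit [40/3,19], descend [6, 9, 11, 17]
    N6 x:[43/3,15] y:[0,2] z:[14,19] -> miss, prune
    N9 x:[55/3,58/3] y:[13,18] z:[3,9] -> miss, prune
    N11 x:[40/3,46/3] y:[12,17] z:[11,15] -> hit [40/3,15] leaf, test {P10@t=40/3}
    N17 x:[52/3,58/3] y:[15,20] z:[12,14] -> miss, prune
  N15 x:[44/3,68/3] y:[-5,18] z:[17,40] -> hit [17,18], descend [2, 10, 18]
    N2 x:[44/3,16] y:[-5,0] z:[35,40] -> miss, prune
    N10 x:[67/3,68/3] y:[17,18] z:[18,24] -> miss, prune
    N18 x:[21,68/3] y:[0,5] z:[17,18] -> miss, prune
  N19 x:[58/3,23] y:[-5,17] z:[-2,18] -> miss, prune

12 AABB tests over nodes [0, 13, 14, 6, 9, 11, 17, 15, 2, 10, 18, 19]; 1 leaf entered; closest P10.

== RESULT ==
[0, 13, 14, 6, 9, 11, 17, 15, 2, 10, 18, 19]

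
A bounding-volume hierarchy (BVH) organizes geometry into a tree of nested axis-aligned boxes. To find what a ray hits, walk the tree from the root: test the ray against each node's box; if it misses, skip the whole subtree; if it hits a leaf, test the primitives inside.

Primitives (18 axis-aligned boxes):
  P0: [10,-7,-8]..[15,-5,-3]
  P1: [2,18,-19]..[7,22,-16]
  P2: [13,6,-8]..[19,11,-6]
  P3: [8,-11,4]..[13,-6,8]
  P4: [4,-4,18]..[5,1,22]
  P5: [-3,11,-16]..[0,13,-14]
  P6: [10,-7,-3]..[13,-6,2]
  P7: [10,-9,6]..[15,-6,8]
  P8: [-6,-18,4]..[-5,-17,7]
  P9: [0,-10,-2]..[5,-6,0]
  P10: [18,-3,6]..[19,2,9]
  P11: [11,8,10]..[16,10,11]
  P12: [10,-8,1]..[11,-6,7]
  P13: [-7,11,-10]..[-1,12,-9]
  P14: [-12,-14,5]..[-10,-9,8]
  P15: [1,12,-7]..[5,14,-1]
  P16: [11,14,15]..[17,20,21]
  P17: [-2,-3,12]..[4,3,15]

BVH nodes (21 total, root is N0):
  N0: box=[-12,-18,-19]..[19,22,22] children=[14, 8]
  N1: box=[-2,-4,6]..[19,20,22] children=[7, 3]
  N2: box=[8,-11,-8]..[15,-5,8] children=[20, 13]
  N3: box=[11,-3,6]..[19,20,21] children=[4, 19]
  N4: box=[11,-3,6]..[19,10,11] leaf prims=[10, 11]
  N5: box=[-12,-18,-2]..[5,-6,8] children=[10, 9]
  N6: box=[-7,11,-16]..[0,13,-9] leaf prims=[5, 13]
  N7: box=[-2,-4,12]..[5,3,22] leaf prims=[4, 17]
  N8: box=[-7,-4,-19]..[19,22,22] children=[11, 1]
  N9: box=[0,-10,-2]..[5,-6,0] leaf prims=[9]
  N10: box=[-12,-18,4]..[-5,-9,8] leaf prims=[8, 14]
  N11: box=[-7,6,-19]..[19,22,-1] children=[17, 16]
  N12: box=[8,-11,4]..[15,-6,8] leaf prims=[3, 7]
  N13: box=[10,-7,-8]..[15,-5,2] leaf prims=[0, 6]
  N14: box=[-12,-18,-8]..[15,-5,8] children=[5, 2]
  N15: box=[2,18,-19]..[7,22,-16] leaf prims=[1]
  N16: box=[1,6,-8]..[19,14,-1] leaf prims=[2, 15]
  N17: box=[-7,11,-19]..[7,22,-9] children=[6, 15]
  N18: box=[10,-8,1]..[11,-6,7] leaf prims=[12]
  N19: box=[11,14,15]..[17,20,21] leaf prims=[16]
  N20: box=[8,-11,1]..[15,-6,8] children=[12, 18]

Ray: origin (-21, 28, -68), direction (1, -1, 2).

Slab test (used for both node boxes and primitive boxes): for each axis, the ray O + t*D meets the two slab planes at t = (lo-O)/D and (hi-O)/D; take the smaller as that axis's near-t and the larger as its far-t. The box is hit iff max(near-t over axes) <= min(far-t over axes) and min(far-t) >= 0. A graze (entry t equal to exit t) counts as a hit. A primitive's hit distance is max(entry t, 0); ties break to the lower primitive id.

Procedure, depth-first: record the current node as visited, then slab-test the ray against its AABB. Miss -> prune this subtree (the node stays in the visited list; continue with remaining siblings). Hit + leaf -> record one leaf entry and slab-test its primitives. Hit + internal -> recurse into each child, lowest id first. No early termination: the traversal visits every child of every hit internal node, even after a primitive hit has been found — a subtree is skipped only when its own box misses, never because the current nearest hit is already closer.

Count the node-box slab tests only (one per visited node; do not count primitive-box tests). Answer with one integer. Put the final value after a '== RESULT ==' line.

Traverse from the root:
N0 x:[9,40] y:[6,46] z:[49/2,45] -> hit [49/2,40], descend [8, 14]
  N8 x:[14,40] y:[6,32] z:[49/2,45] -> hit [49/2,32], descend [1, 11]
    N1 x:[19,40] y:[8,32] z:[37,45] -> miss, prune
    N11 x:[14,40] y:[6,22] z:[49/2,67/2] -> miss, prune
  N14 x:[9,36] y:[33,46] z:[30,38] -> hit [33,36], descend [2, 5]
    N2 x:[29,36] y:[33,39] z:[30,38] -> hit [33,36], descend [13, 20]
      N13 x:[31,36] y:[33,35] z:[30,35] -> hit [33,35] leaf, test {P0(miss), P6@t=34}
      N20 x:[29,36] y:[34,39] z:[69/2,38] -> hit [69/2,36], descend [12, 18]
        N12 x:[29,36] y:[34,39] z:[36,38] -> hit [36,36] leaf, test {P3(miss), P7(miss)}
        N18 x:[31,32] y:[34,36] z:[69/2,75/2] -> miss, prune
    N5 x:[9,26] y:[34,46] z:[33,38] -> miss, prune

Summary -> nodes [0, 8, 1, 11, 14, 2, 13, 20, 12, 18, 5]; box-tests=11; leaf-entries=2; first=P6

== RESULT ==
11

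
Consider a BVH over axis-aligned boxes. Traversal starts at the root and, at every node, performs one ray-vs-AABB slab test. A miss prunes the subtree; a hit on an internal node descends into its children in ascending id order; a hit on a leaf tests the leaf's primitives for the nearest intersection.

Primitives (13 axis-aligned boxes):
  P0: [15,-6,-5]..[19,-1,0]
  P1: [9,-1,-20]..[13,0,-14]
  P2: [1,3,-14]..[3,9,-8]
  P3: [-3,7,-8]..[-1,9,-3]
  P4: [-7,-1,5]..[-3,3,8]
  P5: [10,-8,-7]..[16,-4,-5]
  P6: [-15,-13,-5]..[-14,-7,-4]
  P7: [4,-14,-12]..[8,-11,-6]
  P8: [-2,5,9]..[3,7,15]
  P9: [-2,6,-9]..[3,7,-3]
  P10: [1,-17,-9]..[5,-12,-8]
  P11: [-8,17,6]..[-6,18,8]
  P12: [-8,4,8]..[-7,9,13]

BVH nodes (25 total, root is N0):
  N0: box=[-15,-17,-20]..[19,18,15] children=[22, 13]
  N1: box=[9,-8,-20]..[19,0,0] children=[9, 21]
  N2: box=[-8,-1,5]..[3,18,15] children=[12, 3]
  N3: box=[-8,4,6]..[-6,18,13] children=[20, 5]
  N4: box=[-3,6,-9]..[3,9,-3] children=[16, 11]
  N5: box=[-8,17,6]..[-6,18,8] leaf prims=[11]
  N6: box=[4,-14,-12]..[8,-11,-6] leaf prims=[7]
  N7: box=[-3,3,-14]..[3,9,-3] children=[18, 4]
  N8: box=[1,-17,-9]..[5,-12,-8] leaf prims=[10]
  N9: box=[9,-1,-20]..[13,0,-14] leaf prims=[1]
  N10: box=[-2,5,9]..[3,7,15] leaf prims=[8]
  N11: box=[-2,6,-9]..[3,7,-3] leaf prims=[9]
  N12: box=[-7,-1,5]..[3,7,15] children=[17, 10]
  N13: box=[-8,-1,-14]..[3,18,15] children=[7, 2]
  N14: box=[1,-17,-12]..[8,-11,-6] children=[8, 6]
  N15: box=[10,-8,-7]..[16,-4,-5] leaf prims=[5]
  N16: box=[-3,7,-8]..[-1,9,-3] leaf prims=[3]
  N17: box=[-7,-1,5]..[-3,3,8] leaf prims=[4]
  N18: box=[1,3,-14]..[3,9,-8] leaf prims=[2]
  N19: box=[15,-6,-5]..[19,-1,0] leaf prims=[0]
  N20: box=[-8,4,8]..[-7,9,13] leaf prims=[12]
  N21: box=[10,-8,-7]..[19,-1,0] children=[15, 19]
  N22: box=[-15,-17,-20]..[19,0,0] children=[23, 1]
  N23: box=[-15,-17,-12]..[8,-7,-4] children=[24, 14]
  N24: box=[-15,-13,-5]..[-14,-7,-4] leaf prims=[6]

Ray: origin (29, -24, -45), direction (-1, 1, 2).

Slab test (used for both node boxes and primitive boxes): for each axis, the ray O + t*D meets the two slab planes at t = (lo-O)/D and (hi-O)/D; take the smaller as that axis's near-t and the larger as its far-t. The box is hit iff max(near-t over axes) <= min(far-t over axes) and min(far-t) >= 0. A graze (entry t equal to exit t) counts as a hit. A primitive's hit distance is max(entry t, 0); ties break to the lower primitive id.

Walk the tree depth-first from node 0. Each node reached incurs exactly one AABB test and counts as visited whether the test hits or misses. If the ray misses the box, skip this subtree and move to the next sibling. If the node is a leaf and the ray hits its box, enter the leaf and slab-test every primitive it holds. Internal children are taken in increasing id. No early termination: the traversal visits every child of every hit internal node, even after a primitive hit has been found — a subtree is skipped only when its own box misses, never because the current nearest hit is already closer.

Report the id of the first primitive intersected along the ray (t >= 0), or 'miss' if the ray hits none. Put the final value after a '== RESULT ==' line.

Walk:
N0 x:[10,44] y:[7,42] z:[25/2,30] -> hit [25/2,30], descend [13, 22]
  N13 x:[26,37] y:[23,42] z:[31/2,30] -> hit [26,30], descend [2, 7]
    N2 x:[26,37] y:[23,42] z:[25,30] -> hit [26,30], descend [3, 12]
      N3 x:[35,37] y:[28,42] z:[51/2,29] -> miss, prune
      N12 x:[26,36] y:[23,31] z:[25,30] -> hit [26,30], descend [10, 17]
        N10 x:[26,31] y:[29,31] z:[27,30] -> hit [29,30] leaf, test {P8@t=29}
        N17 x:[32,36] y:[23,27] z:[25,53/2] -> miss, prune
    N7 x:[26,32] y:[27,33] z:[31/2,21] -> miss, prune
  N22 x:[10,44] y:[7,24] z:[25/2,45/2] -> hit [25/2,45/2], descend [1, 23]
    N1 x:[10,20] y:[16,24] z:[25/2,45/2] -> hit [16,20], descend [9, 21]
      N9 x:[16,20] y:[23,24] z:[25/2,31/2] -> miss, prune
      N21 x:[10,19] y:[16,23] z:[19,45/2] -> hit [19,19], descend [15, 19]
        N15 x:[13,19] y:[16,20] z:[19,20] -> hit [19,19] leaf, test {P5@t=19}
        N19 x:[10,14] y:[18,23] z:[20,45/2] -> miss, prune
    N23 x:[21,44] y:[7,17] z:[33/2,41/2] -> miss, prune

Summary -> nodes [0, 13, 2, 3, 12, 10, 17, 7, 22, 1, 9, 21, 15, 19, 23]; box-tests=15; leaf-entries=2; first=P5

== RESULT ==
5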